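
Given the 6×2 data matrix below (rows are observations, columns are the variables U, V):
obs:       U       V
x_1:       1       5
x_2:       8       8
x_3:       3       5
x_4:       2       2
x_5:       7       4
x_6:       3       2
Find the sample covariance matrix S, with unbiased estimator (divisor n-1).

Step 1 — column means:
  mean(U) = (1 + 8 + 3 + 2 + 7 + 3) / 6 = 24/6 = 4
  mean(V) = (5 + 8 + 5 + 2 + 4 + 2) / 6 = 26/6 = 4.3333

Step 2 — sample covariance S[i,j] = (1/(n-1)) · Σ_k (x_{k,i} - mean_i) · (x_{k,j} - mean_j), with n-1 = 5.
  S[U,U] = ((-3)·(-3) + (4)·(4) + (-1)·(-1) + (-2)·(-2) + (3)·(3) + (-1)·(-1)) / 5 = 40/5 = 8
  S[U,V] = ((-3)·(0.6667) + (4)·(3.6667) + (-1)·(0.6667) + (-2)·(-2.3333) + (3)·(-0.3333) + (-1)·(-2.3333)) / 5 = 18/5 = 3.6
  S[V,V] = ((0.6667)·(0.6667) + (3.6667)·(3.6667) + (0.6667)·(0.6667) + (-2.3333)·(-2.3333) + (-0.3333)·(-0.3333) + (-2.3333)·(-2.3333)) / 5 = 25.3333/5 = 5.0667

S is symmetric (S[j,i] = S[i,j]). Assembling:

S = [[8, 3.6],
 [3.6, 5.0667]]


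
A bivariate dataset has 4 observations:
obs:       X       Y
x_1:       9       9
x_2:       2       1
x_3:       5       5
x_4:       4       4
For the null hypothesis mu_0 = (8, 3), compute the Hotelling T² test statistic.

Step 1 — sample mean vector:
  mean(X) = (9 + 2 + 5 + 4) / 4 = 20/4 = 5
  mean(Y) = (9 + 1 + 5 + 4) / 4 = 19/4 = 4.75
  x̄ = (5, 4.75),  deviation x̄ - mu_0 = (5, 4.75) - (8, 3) = (-3, 1.75).

Step 2 — sample covariance matrix, S[i,j] = (1/(n-1)) · Σ_k (x_{k,i} - mean_i) · (x_{k,j} - mean_j), divisor n-1 = 3:
  S[X,X] = ((4)·(4) + (-3)·(-3) + (0)·(0) + (-1)·(-1)) / 3 = 26/3 = 8.6667
  S[X,Y] = ((4)·(4.25) + (-3)·(-3.75) + (0)·(0.25) + (-1)·(-0.75)) / 3 = 29/3 = 9.6667
  S[Y,Y] = ((4.25)·(4.25) + (-3.75)·(-3.75) + (0.25)·(0.25) + (-0.75)·(-0.75)) / 3 = 32.75/3 = 10.9167
  S = [[8.6667, 9.6667],
 [9.6667, 10.9167]].

Step 3 — invert S. det(S) = 8.6667·10.9167 - (9.6667)² = 1.1667.
  S^{-1} = (1/det) · [[d, -b], [-b, a]] = [[9.3571, -8.2857],
 [-8.2857, 7.4286]].

Step 4 — quadratic form (x̄ - mu_0)^T · S^{-1} · (x̄ - mu_0):
  S^{-1} · (x̄ - mu_0) = (-42.5714, 37.8571),
  (x̄ - mu_0)^T · [...] = (-3)·(-42.5714) + (1.75)·(37.8571) = 193.9643.

Step 5 — scale by n: T² = 4 · 193.9643 = 775.8571.

T² ≈ 775.8571


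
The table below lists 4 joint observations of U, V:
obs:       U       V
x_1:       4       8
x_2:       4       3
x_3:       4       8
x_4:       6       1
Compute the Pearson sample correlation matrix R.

Step 1 — column means:
  mean(U) = (4 + 4 + 4 + 6) / 4 = 18/4 = 4.5
  mean(V) = (8 + 3 + 8 + 1) / 4 = 20/4 = 5

Step 2 — sample variances and covariances s[i,j] = (1/(n-1)) · Σ_k (x_{k,i} - mean_i) · (x_{k,j} - mean_j), with n-1 = 3:
  s[U,U] = ((-0.5)·(-0.5) + (-0.5)·(-0.5) + (-0.5)·(-0.5) + (1.5)·(1.5)) / 3 = 3/3 = 1
  s[U,V] = ((-0.5)·(3) + (-0.5)·(-2) + (-0.5)·(3) + (1.5)·(-4)) / 3 = -8/3 = -2.6667
  s[V,V] = ((3)·(3) + (-2)·(-2) + (3)·(3) + (-4)·(-4)) / 3 = 38/3 = 12.6667
  Sample standard deviations s_i = √(s[i,i]):
  s(U) = √(1) = 1
  s(V) = √(12.6667) = 3.559

Step 3 — r_{ij} = s_{ij} / (s_i · s_j):
  r[U,U] = 1 (diagonal).
  r[U,V] = -2.6667 / (1 · 3.559) = -2.6667 / 3.559 = -0.7493
  r[V,V] = 1 (diagonal).

R is symmetric with unit diagonal. Assembling:

R = [[1, -0.7493],
 [-0.7493, 1]]


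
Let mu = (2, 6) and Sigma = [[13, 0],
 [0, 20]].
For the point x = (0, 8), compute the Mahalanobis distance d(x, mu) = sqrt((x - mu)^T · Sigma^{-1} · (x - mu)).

Step 1 — centre the observation: (x - mu) = (-2, 2).

Step 2 — invert Sigma. det(Sigma) = 13·20 - (0)² = 260.
  Sigma^{-1} = (1/det) · [[d, -b], [-b, a]] = [[0.0769, 0],
 [0, 0.05]].

Step 3 — form the quadratic (x - mu)^T · Sigma^{-1} · (x - mu):
  Sigma^{-1} · (x - mu) = (-0.1538, 0.1).
  (x - mu)^T · [Sigma^{-1} · (x - mu)] = (-2)·(-0.1538) + (2)·(0.1) = 0.5077.

Step 4 — take square root: d = √(0.5077) ≈ 0.7125.

d(x, mu) = √(0.5077) ≈ 0.7125


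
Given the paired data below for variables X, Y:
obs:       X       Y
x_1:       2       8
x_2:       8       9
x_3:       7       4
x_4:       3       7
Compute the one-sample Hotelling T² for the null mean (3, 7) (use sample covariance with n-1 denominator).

Step 1 — sample mean vector:
  mean(X) = (2 + 8 + 7 + 3) / 4 = 20/4 = 5
  mean(Y) = (8 + 9 + 4 + 7) / 4 = 28/4 = 7
  x̄ = (5, 7),  deviation x̄ - mu_0 = (5, 7) - (3, 7) = (2, 0).

Step 2 — sample covariance matrix, S[i,j] = (1/(n-1)) · Σ_k (x_{k,i} - mean_i) · (x_{k,j} - mean_j), divisor n-1 = 3:
  S[X,X] = ((-3)·(-3) + (3)·(3) + (2)·(2) + (-2)·(-2)) / 3 = 26/3 = 8.6667
  S[X,Y] = ((-3)·(1) + (3)·(2) + (2)·(-3) + (-2)·(0)) / 3 = -3/3 = -1
  S[Y,Y] = ((1)·(1) + (2)·(2) + (-3)·(-3) + (0)·(0)) / 3 = 14/3 = 4.6667
  S = [[8.6667, -1],
 [-1, 4.6667]].

Step 3 — invert S. det(S) = 8.6667·4.6667 - (-1)² = 39.4444.
  S^{-1} = (1/det) · [[d, -b], [-b, a]] = [[0.1183, 0.0254],
 [0.0254, 0.2197]].

Step 4 — quadratic form (x̄ - mu_0)^T · S^{-1} · (x̄ - mu_0):
  S^{-1} · (x̄ - mu_0) = (0.2366, 0.0507),
  (x̄ - mu_0)^T · [...] = (2)·(0.2366) + (0)·(0.0507) = 0.4732.

Step 5 — scale by n: T² = 4 · 0.4732 = 1.893.

T² ≈ 1.893


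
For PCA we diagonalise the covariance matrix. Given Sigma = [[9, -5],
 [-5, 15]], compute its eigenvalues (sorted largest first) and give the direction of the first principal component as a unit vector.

Step 1 — characteristic polynomial of 2×2 Sigma:
  det(Sigma - λI) = λ² - trace · λ + det = 0.
  trace = 9 + 15 = 24, det = 9·15 - (-5)² = 110.
Step 2 — discriminant:
  Δ = trace² - 4·det = 576 - 440 = 136.
Step 3 — eigenvalues:
  λ = (trace ± √Δ)/2 = (24 ± 11.6619)/2,
  λ_1 = 17.831,  λ_2 = 6.169.

Step 4 — unit eigenvector for λ_1: solve (Sigma - λ_1 I)v = 0. First row:
  (9 - 17.831)·v_x + (-5)·v_y = 0, i.e. (-8.831)·v_x + (-5)·v_y = 0,
  so v ∝ (b, λ_1 - a) = (-5, 8.831); multiply by -1 so the first entry is positive: u = (5, -8.831).
  ||u|| = √((5)² + (-8.831)²) = √(102.9857) ≈ 10.1482,
  v_1 = u/||u|| ≈ (0.4927, -0.8702) (||v_1|| = 1).

λ_1 = 17.831,  λ_2 = 6.169;  v_1 ≈ (0.4927, -0.8702)


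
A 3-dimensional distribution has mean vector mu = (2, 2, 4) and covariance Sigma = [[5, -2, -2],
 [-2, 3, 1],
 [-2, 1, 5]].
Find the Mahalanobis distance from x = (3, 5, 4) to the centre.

Step 1 — centre the observation: (x - mu) = (1, 3, 0).

Step 2 — invert Sigma (cofactor / det for 3×3, or solve directly):
  Sigma^{-1} = [[0.3043, 0.1739, 0.087],
 [0.1739, 0.4565, -0.0217],
 [0.087, -0.0217, 0.2391]].

Step 3 — form the quadratic (x - mu)^T · Sigma^{-1} · (x - mu):
  Sigma^{-1} · (x - mu) = (0.8261, 1.5435, 0.0217).
  (x - mu)^T · [Sigma^{-1} · (x - mu)] = (1)·(0.8261) + (3)·(1.5435) + (0)·(0.0217) = 5.4565.

Step 4 — take square root: d = √(5.4565) ≈ 2.3359.

d(x, mu) = √(5.4565) ≈ 2.3359


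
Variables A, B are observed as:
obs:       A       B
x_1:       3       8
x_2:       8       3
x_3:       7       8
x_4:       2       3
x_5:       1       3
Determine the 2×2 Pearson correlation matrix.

Step 1 — column means:
  mean(A) = (3 + 8 + 7 + 2 + 1) / 5 = 21/5 = 4.2
  mean(B) = (8 + 3 + 8 + 3 + 3) / 5 = 25/5 = 5

Step 2 — sample variances and covariances s[i,j] = (1/(n-1)) · Σ_k (x_{k,i} - mean_i) · (x_{k,j} - mean_j), with n-1 = 4:
  s[A,A] = ((-1.2)·(-1.2) + (3.8)·(3.8) + (2.8)·(2.8) + (-2.2)·(-2.2) + (-3.2)·(-3.2)) / 4 = 38.8/4 = 9.7
  s[A,B] = ((-1.2)·(3) + (3.8)·(-2) + (2.8)·(3) + (-2.2)·(-2) + (-3.2)·(-2)) / 4 = 8/4 = 2
  s[B,B] = ((3)·(3) + (-2)·(-2) + (3)·(3) + (-2)·(-2) + (-2)·(-2)) / 4 = 30/4 = 7.5
  Sample standard deviations s_i = √(s[i,i]):
  s(A) = √(9.7) = 3.1145
  s(B) = √(7.5) = 2.7386

Step 3 — r_{ij} = s_{ij} / (s_i · s_j):
  r[A,A] = 1 (diagonal).
  r[A,B] = 2 / (3.1145 · 2.7386) = 2 / 8.5294 = 0.2345
  r[B,B] = 1 (diagonal).

R is symmetric with unit diagonal. Assembling:

R = [[1, 0.2345],
 [0.2345, 1]]


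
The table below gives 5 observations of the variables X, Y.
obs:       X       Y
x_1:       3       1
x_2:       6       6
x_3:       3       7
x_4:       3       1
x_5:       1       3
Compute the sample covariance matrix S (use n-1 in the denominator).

Step 1 — column means:
  mean(X) = (3 + 6 + 3 + 3 + 1) / 5 = 16/5 = 3.2
  mean(Y) = (1 + 6 + 7 + 1 + 3) / 5 = 18/5 = 3.6

Step 2 — sample covariance S[i,j] = (1/(n-1)) · Σ_k (x_{k,i} - mean_i) · (x_{k,j} - mean_j), with n-1 = 4.
  S[X,X] = ((-0.2)·(-0.2) + (2.8)·(2.8) + (-0.2)·(-0.2) + (-0.2)·(-0.2) + (-2.2)·(-2.2)) / 4 = 12.8/4 = 3.2
  S[X,Y] = ((-0.2)·(-2.6) + (2.8)·(2.4) + (-0.2)·(3.4) + (-0.2)·(-2.6) + (-2.2)·(-0.6)) / 4 = 8.4/4 = 2.1
  S[Y,Y] = ((-2.6)·(-2.6) + (2.4)·(2.4) + (3.4)·(3.4) + (-2.6)·(-2.6) + (-0.6)·(-0.6)) / 4 = 31.2/4 = 7.8

S is symmetric (S[j,i] = S[i,j]). Assembling:

S = [[3.2, 2.1],
 [2.1, 7.8]]


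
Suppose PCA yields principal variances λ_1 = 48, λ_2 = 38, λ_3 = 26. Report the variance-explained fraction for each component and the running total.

Step 1 — total variance = trace(Sigma) = Σ λ_i = 48 + 38 + 26 = 112.

Step 2 — fraction explained by component i = λ_i / Σ λ:
  PC1: 48/112 = 0.4286
  PC2: 38/112 = 0.3393
  PC3: 26/112 = 0.2321

Step 3 — cumulative fraction after k components = (λ_1 + ... + λ_k) / Σ λ:
  k = 1: 48/112 = 0.4286
  k = 2: (48 + 38)/112 = 86/112 = 0.7679
  k = 3: (48 + 38 + 26)/112 = 112/112 = 1

Summary (fraction, with percent):

explained: PC1 0.4286 (42.86%), PC2 0.3393 (33.93%), PC3 0.2321 (23.21%);  cumulative: 0.4286, 0.7679, 1


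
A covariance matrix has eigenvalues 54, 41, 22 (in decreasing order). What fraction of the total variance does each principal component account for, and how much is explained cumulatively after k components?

Step 1 — total variance = trace(Sigma) = Σ λ_i = 54 + 41 + 22 = 117.

Step 2 — fraction explained by component i = λ_i / Σ λ:
  PC1: 54/117 = 0.4615
  PC2: 41/117 = 0.3504
  PC3: 22/117 = 0.188

Step 3 — cumulative fraction after k components = (λ_1 + ... + λ_k) / Σ λ:
  k = 1: 54/117 = 0.4615
  k = 2: (54 + 41)/117 = 95/117 = 0.812
  k = 3: (54 + 41 + 22)/117 = 117/117 = 1

Summary (fraction, with percent):

explained: PC1 0.4615 (46.15%), PC2 0.3504 (35.04%), PC3 0.188 (18.8%);  cumulative: 0.4615, 0.812, 1


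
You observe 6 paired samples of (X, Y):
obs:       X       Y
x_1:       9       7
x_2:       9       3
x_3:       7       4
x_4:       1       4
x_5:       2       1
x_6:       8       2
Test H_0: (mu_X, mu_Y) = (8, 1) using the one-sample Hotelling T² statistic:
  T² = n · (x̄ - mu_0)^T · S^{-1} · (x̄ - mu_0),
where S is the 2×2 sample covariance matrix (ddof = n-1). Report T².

Step 1 — sample mean vector:
  mean(X) = (9 + 9 + 7 + 1 + 2 + 8) / 6 = 36/6 = 6
  mean(Y) = (7 + 3 + 4 + 4 + 1 + 2) / 6 = 21/6 = 3.5
  x̄ = (6, 3.5),  deviation x̄ - mu_0 = (6, 3.5) - (8, 1) = (-2, 2.5).

Step 2 — sample covariance matrix, S[i,j] = (1/(n-1)) · Σ_k (x_{k,i} - mean_i) · (x_{k,j} - mean_j), divisor n-1 = 5:
  S[X,X] = ((3)·(3) + (3)·(3) + (1)·(1) + (-5)·(-5) + (-4)·(-4) + (2)·(2)) / 5 = 64/5 = 12.8
  S[X,Y] = ((3)·(3.5) + (3)·(-0.5) + (1)·(0.5) + (-5)·(0.5) + (-4)·(-2.5) + (2)·(-1.5)) / 5 = 14/5 = 2.8
  S[Y,Y] = ((3.5)·(3.5) + (-0.5)·(-0.5) + (0.5)·(0.5) + (0.5)·(0.5) + (-2.5)·(-2.5) + (-1.5)·(-1.5)) / 5 = 21.5/5 = 4.3
  S = [[12.8, 2.8],
 [2.8, 4.3]].

Step 3 — invert S. det(S) = 12.8·4.3 - (2.8)² = 47.2.
  S^{-1} = (1/det) · [[d, -b], [-b, a]] = [[0.0911, -0.0593],
 [-0.0593, 0.2712]].

Step 4 — quadratic form (x̄ - mu_0)^T · S^{-1} · (x̄ - mu_0):
  S^{-1} · (x̄ - mu_0) = (-0.3305, 0.7966),
  (x̄ - mu_0)^T · [...] = (-2)·(-0.3305) + (2.5)·(0.7966) = 2.6525.

Step 5 — scale by n: T² = 6 · 2.6525 = 15.9153.

T² ≈ 15.9153


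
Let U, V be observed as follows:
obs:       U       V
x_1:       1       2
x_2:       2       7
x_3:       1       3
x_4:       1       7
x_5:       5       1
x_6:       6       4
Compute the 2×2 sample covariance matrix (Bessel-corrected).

Step 1 — column means:
  mean(U) = (1 + 2 + 1 + 1 + 5 + 6) / 6 = 16/6 = 2.6667
  mean(V) = (2 + 7 + 3 + 7 + 1 + 4) / 6 = 24/6 = 4

Step 2 — sample covariance S[i,j] = (1/(n-1)) · Σ_k (x_{k,i} - mean_i) · (x_{k,j} - mean_j), with n-1 = 5.
  S[U,U] = ((-1.6667)·(-1.6667) + (-0.6667)·(-0.6667) + (-1.6667)·(-1.6667) + (-1.6667)·(-1.6667) + (2.3333)·(2.3333) + (3.3333)·(3.3333)) / 5 = 25.3333/5 = 5.0667
  S[U,V] = ((-1.6667)·(-2) + (-0.6667)·(3) + (-1.6667)·(-1) + (-1.6667)·(3) + (2.3333)·(-3) + (3.3333)·(0)) / 5 = -9/5 = -1.8
  S[V,V] = ((-2)·(-2) + (3)·(3) + (-1)·(-1) + (3)·(3) + (-3)·(-3) + (0)·(0)) / 5 = 32/5 = 6.4

S is symmetric (S[j,i] = S[i,j]). Assembling:

S = [[5.0667, -1.8],
 [-1.8, 6.4]]


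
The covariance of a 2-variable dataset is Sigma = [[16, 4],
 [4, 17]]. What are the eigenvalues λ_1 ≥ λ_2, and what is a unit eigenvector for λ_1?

Step 1 — characteristic polynomial of 2×2 Sigma:
  det(Sigma - λI) = λ² - trace · λ + det = 0.
  trace = 16 + 17 = 33, det = 16·17 - (4)² = 256.
Step 2 — discriminant:
  Δ = trace² - 4·det = 1089 - 1024 = 65.
Step 3 — eigenvalues:
  λ = (trace ± √Δ)/2 = (33 ± 8.0623)/2,
  λ_1 = 20.5311,  λ_2 = 12.4689.

Step 4 — unit eigenvector for λ_1: solve (Sigma - λ_1 I)v = 0. First row:
  (16 - 20.5311)·v_x + (4)·v_y = 0, i.e. (-4.5311)·v_x + (4)·v_y = 0,
  so v ∝ (b, λ_1 - a) = (4, 4.5311) = u.
  ||u|| = √((4)² + (4.5311)²) = √(36.5311) ≈ 6.0441,
  v_1 = u/||u|| ≈ (0.6618, 0.7497) (||v_1|| = 1).

λ_1 = 20.5311,  λ_2 = 12.4689;  v_1 ≈ (0.6618, 0.7497)


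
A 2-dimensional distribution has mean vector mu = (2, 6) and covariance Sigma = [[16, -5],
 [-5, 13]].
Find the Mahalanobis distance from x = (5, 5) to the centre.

Step 1 — centre the observation: (x - mu) = (3, -1).

Step 2 — invert Sigma. det(Sigma) = 16·13 - (-5)² = 183.
  Sigma^{-1} = (1/det) · [[d, -b], [-b, a]] = [[0.071, 0.0273],
 [0.0273, 0.0874]].

Step 3 — form the quadratic (x - mu)^T · Sigma^{-1} · (x - mu):
  Sigma^{-1} · (x - mu) = (0.1858, -0.0055).
  (x - mu)^T · [Sigma^{-1} · (x - mu)] = (3)·(0.1858) + (-1)·(-0.0055) = 0.5628.

Step 4 — take square root: d = √(0.5628) ≈ 0.7502.

d(x, mu) = √(0.5628) ≈ 0.7502


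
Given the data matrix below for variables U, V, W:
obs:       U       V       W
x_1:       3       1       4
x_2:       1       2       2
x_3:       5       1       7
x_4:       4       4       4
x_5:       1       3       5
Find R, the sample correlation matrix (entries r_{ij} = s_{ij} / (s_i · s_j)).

Step 1 — column means:
  mean(U) = (3 + 1 + 5 + 4 + 1) / 5 = 14/5 = 2.8
  mean(V) = (1 + 2 + 1 + 4 + 3) / 5 = 11/5 = 2.2
  mean(W) = (4 + 2 + 7 + 4 + 5) / 5 = 22/5 = 4.4

Step 2 — sample variances and covariances s[i,j] = (1/(n-1)) · Σ_k (x_{k,i} - mean_i) · (x_{k,j} - mean_j), with n-1 = 4:
  s[U,U] = ((0.2)·(0.2) + (-1.8)·(-1.8) + (2.2)·(2.2) + (1.2)·(1.2) + (-1.8)·(-1.8)) / 4 = 12.8/4 = 3.2
  s[U,V] = ((0.2)·(-1.2) + (-1.8)·(-0.2) + (2.2)·(-1.2) + (1.2)·(1.8) + (-1.8)·(0.8)) / 4 = -1.8/4 = -0.45
  s[U,W] = ((0.2)·(-0.4) + (-1.8)·(-2.4) + (2.2)·(2.6) + (1.2)·(-0.4) + (-1.8)·(0.6)) / 4 = 8.4/4 = 2.1
  s[V,V] = ((-1.2)·(-1.2) + (-0.2)·(-0.2) + (-1.2)·(-1.2) + (1.8)·(1.8) + (0.8)·(0.8)) / 4 = 6.8/4 = 1.7
  s[V,W] = ((-1.2)·(-0.4) + (-0.2)·(-2.4) + (-1.2)·(2.6) + (1.8)·(-0.4) + (0.8)·(0.6)) / 4 = -2.4/4 = -0.6
  s[W,W] = ((-0.4)·(-0.4) + (-2.4)·(-2.4) + (2.6)·(2.6) + (-0.4)·(-0.4) + (0.6)·(0.6)) / 4 = 13.2/4 = 3.3
  Sample standard deviations s_i = √(s[i,i]):
  s(U) = √(3.2) = 1.7889
  s(V) = √(1.7) = 1.3038
  s(W) = √(3.3) = 1.8166

Step 3 — r_{ij} = s_{ij} / (s_i · s_j):
  r[U,U] = 1 (diagonal).
  r[U,V] = -0.45 / (1.7889 · 1.3038) = -0.45 / 2.3324 = -0.1929
  r[U,W] = 2.1 / (1.7889 · 1.8166) = 2.1 / 3.2496 = 0.6462
  r[V,V] = 1 (diagonal).
  r[V,W] = -0.6 / (1.3038 · 1.8166) = -0.6 / 2.3685 = -0.2533
  r[W,W] = 1 (diagonal).

R is symmetric with unit diagonal. Assembling:

R = [[1, -0.1929, 0.6462],
 [-0.1929, 1, -0.2533],
 [0.6462, -0.2533, 1]]


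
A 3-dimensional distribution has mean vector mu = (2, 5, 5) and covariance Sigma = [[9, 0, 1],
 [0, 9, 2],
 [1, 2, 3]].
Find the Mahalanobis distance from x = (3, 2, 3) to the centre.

Step 1 — centre the observation: (x - mu) = (1, -3, -2).

Step 2 — invert Sigma (cofactor / det for 3×3, or solve directly):
  Sigma^{-1} = [[0.1162, 0.0101, -0.0455],
 [0.0101, 0.1313, -0.0909],
 [-0.0455, -0.0909, 0.4091]].

Step 3 — form the quadratic (x - mu)^T · Sigma^{-1} · (x - mu):
  Sigma^{-1} · (x - mu) = (0.1768, -0.202, -0.5909).
  (x - mu)^T · [Sigma^{-1} · (x - mu)] = (1)·(0.1768) + (-3)·(-0.202) + (-2)·(-0.5909) = 1.9646.

Step 4 — take square root: d = √(1.9646) ≈ 1.4017.

d(x, mu) = √(1.9646) ≈ 1.4017


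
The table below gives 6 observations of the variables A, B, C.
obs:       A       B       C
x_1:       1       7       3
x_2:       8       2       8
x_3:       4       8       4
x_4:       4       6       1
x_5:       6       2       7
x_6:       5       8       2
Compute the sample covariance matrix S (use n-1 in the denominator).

Step 1 — column means:
  mean(A) = (1 + 8 + 4 + 4 + 6 + 5) / 6 = 28/6 = 4.6667
  mean(B) = (7 + 2 + 8 + 6 + 2 + 8) / 6 = 33/6 = 5.5
  mean(C) = (3 + 8 + 4 + 1 + 7 + 2) / 6 = 25/6 = 4.1667

Step 2 — sample covariance S[i,j] = (1/(n-1)) · Σ_k (x_{k,i} - mean_i) · (x_{k,j} - mean_j), with n-1 = 5.
  S[A,A] = ((-3.6667)·(-3.6667) + (3.3333)·(3.3333) + (-0.6667)·(-0.6667) + (-0.6667)·(-0.6667) + (1.3333)·(1.3333) + (0.3333)·(0.3333)) / 5 = 27.3333/5 = 5.4667
  S[A,B] = ((-3.6667)·(1.5) + (3.3333)·(-3.5) + (-0.6667)·(2.5) + (-0.6667)·(0.5) + (1.3333)·(-3.5) + (0.3333)·(2.5)) / 5 = -23/5 = -4.6
  S[A,C] = ((-3.6667)·(-1.1667) + (3.3333)·(3.8333) + (-0.6667)·(-0.1667) + (-0.6667)·(-3.1667) + (1.3333)·(2.8333) + (0.3333)·(-2.1667)) / 5 = 22.3333/5 = 4.4667
  S[B,B] = ((1.5)·(1.5) + (-3.5)·(-3.5) + (2.5)·(2.5) + (0.5)·(0.5) + (-3.5)·(-3.5) + (2.5)·(2.5)) / 5 = 39.5/5 = 7.9
  S[B,C] = ((1.5)·(-1.1667) + (-3.5)·(3.8333) + (2.5)·(-0.1667) + (0.5)·(-3.1667) + (-3.5)·(2.8333) + (2.5)·(-2.1667)) / 5 = -32.5/5 = -6.5
  S[C,C] = ((-1.1667)·(-1.1667) + (3.8333)·(3.8333) + (-0.1667)·(-0.1667) + (-3.1667)·(-3.1667) + (2.8333)·(2.8333) + (-2.1667)·(-2.1667)) / 5 = 38.8333/5 = 7.7667

S is symmetric (S[j,i] = S[i,j]). Assembling:

S = [[5.4667, -4.6, 4.4667],
 [-4.6, 7.9, -6.5],
 [4.4667, -6.5, 7.7667]]


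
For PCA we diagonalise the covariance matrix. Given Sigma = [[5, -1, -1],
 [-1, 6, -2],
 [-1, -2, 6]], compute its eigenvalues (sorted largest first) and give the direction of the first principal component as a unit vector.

Step 1 — characteristic polynomial p(λ) = det(λI - Sigma) = λ³ - tr·λ² + c_1·λ - det, where tr = trace, c_1 = sum of the principal 2×2 minors, det = det(Sigma):
  tr = 5 + 6 + 6 = 17,
  c_1 = (5·6 - (-1)²) + (5·6 - (-1)²) + (6·6 - (-2)²) = 29 + 29 + 32 = 90,
  det = 5·(6·6 - (-2)²) - (-1)·((-1)·6 - (-2)·(-1)) + (-1)·((-1)·(-2) - 6·(-1)) = 5·(32) - (-1)·(-8) + (-1)·(8) = 144.
  So p(λ) = λ³ - 17λ² + 90λ - 144.
Step 2 — look for an integer root (rational root theorem: any rational root is an integer divisor of 144). Testing λ = 3:
  p(3) = 27 - 153 + 270 - 144 = 0  ✓
  Dividing out (λ - 3): p(λ) = (λ - 3)(λ² - 14λ + 48).
Step 3 — remaining eigenvalues from the quadratic λ² - 14λ + 48 = 0:
  Δ = 14² - 4·48 = 196 - 192 = 4,  λ = (14 ± √4)/2 = (14 ± 2)/2 = 8 or 6.
  Sorted: λ_1 = 8,  λ_2 = 6,  λ_3 = 3  (check: sum = 17 = tr ✓).

Step 4 — unit eigenvector for λ_1 = 8: v spans the null space of (Sigma - λ_1 I), whose rows are
  r_1 = (-3, -1, -1),  r_2 = (-1, -2, -2),  r_3 = (-1, -2, -2).
  v is orthogonal to every row, so take v ∝ r_1 × r_2 = ((-1)·(-2) - (-1)·(-2), (-1)·(-1) - (-3)·(-2), (-3)·(-2) - (-1)·(-1)) = (0, -5, 5).
  Rescale (divide by 5; multiply by -1 so the first nonzero entry is positive): u = (0, 1, -1).
  ||u|| = √((0)² + (1)² + (-1)²) = √(2) ≈ 1.4142,  v_1 = u/||u|| ≈ (0, 0.7071, -0.7071) (||v_1|| = 1).

λ_1 = 8,  λ_2 = 6,  λ_3 = 3;  v_1 ≈ (0, 0.7071, -0.7071)


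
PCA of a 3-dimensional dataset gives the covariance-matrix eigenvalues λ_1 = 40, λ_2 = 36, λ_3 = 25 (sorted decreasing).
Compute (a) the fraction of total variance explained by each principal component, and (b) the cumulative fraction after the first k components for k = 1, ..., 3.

Step 1 — total variance = trace(Sigma) = Σ λ_i = 40 + 36 + 25 = 101.

Step 2 — fraction explained by component i = λ_i / Σ λ:
  PC1: 40/101 = 0.396
  PC2: 36/101 = 0.3564
  PC3: 25/101 = 0.2475

Step 3 — cumulative fraction after k components = (λ_1 + ... + λ_k) / Σ λ:
  k = 1: 40/101 = 0.396
  k = 2: (40 + 36)/101 = 76/101 = 0.7525
  k = 3: (40 + 36 + 25)/101 = 101/101 = 1

Summary (fraction, with percent):

explained: PC1 0.396 (39.6%), PC2 0.3564 (35.64%), PC3 0.2475 (24.75%);  cumulative: 0.396, 0.7525, 1


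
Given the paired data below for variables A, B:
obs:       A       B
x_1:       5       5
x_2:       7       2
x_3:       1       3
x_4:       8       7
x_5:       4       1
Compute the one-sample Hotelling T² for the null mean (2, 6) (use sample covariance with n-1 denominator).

Step 1 — sample mean vector:
  mean(A) = (5 + 7 + 1 + 8 + 4) / 5 = 25/5 = 5
  mean(B) = (5 + 2 + 3 + 7 + 1) / 5 = 18/5 = 3.6
  x̄ = (5, 3.6),  deviation x̄ - mu_0 = (5, 3.6) - (2, 6) = (3, -2.4).

Step 2 — sample covariance matrix, S[i,j] = (1/(n-1)) · Σ_k (x_{k,i} - mean_i) · (x_{k,j} - mean_j), divisor n-1 = 4:
  S[A,A] = ((0)·(0) + (2)·(2) + (-4)·(-4) + (3)·(3) + (-1)·(-1)) / 4 = 30/4 = 7.5
  S[A,B] = ((0)·(1.4) + (2)·(-1.6) + (-4)·(-0.6) + (3)·(3.4) + (-1)·(-2.6)) / 4 = 12/4 = 3
  S[B,B] = ((1.4)·(1.4) + (-1.6)·(-1.6) + (-0.6)·(-0.6) + (3.4)·(3.4) + (-2.6)·(-2.6)) / 4 = 23.2/4 = 5.8
  S = [[7.5, 3],
 [3, 5.8]].

Step 3 — invert S. det(S) = 7.5·5.8 - (3)² = 34.5.
  S^{-1} = (1/det) · [[d, -b], [-b, a]] = [[0.1681, -0.087],
 [-0.087, 0.2174]].

Step 4 — quadratic form (x̄ - mu_0)^T · S^{-1} · (x̄ - mu_0):
  S^{-1} · (x̄ - mu_0) = (0.713, -0.7826),
  (x̄ - mu_0)^T · [...] = (3)·(0.713) + (-2.4)·(-0.7826) = 4.0174.

Step 5 — scale by n: T² = 5 · 4.0174 = 20.087.

T² ≈ 20.087


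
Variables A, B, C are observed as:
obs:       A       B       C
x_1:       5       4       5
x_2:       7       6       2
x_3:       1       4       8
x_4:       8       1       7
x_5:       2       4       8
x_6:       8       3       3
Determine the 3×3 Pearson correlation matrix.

Step 1 — column means:
  mean(A) = (5 + 7 + 1 + 8 + 2 + 8) / 6 = 31/6 = 5.1667
  mean(B) = (4 + 6 + 4 + 1 + 4 + 3) / 6 = 22/6 = 3.6667
  mean(C) = (5 + 2 + 8 + 7 + 8 + 3) / 6 = 33/6 = 5.5

Step 2 — sample variances and covariances s[i,j] = (1/(n-1)) · Σ_k (x_{k,i} - mean_i) · (x_{k,j} - mean_j), with n-1 = 5:
  s[A,A] = ((-0.1667)·(-0.1667) + (1.8333)·(1.8333) + (-4.1667)·(-4.1667) + (2.8333)·(2.8333) + (-3.1667)·(-3.1667) + (2.8333)·(2.8333)) / 5 = 46.8333/5 = 9.3667
  s[A,B] = ((-0.1667)·(0.3333) + (1.8333)·(2.3333) + (-4.1667)·(0.3333) + (2.8333)·(-2.6667) + (-3.1667)·(0.3333) + (2.8333)·(-0.6667)) / 5 = -7.6667/5 = -1.5333
  s[A,C] = ((-0.1667)·(-0.5) + (1.8333)·(-3.5) + (-4.1667)·(2.5) + (2.8333)·(1.5) + (-3.1667)·(2.5) + (2.8333)·(-2.5)) / 5 = -27.5/5 = -5.5
  s[B,B] = ((0.3333)·(0.3333) + (2.3333)·(2.3333) + (0.3333)·(0.3333) + (-2.6667)·(-2.6667) + (0.3333)·(0.3333) + (-0.6667)·(-0.6667)) / 5 = 13.3333/5 = 2.6667
  s[B,C] = ((0.3333)·(-0.5) + (2.3333)·(-3.5) + (0.3333)·(2.5) + (-2.6667)·(1.5) + (0.3333)·(2.5) + (-0.6667)·(-2.5)) / 5 = -9/5 = -1.8
  s[C,C] = ((-0.5)·(-0.5) + (-3.5)·(-3.5) + (2.5)·(2.5) + (1.5)·(1.5) + (2.5)·(2.5) + (-2.5)·(-2.5)) / 5 = 33.5/5 = 6.7
  Sample standard deviations s_i = √(s[i,i]):
  s(A) = √(9.3667) = 3.0605
  s(B) = √(2.6667) = 1.633
  s(C) = √(6.7) = 2.5884

Step 3 — r_{ij} = s_{ij} / (s_i · s_j):
  r[A,A] = 1 (diagonal).
  r[A,B] = -1.5333 / (3.0605 · 1.633) = -1.5333 / 4.9978 = -0.3068
  r[A,C] = -5.5 / (3.0605 · 2.5884) = -5.5 / 7.9219 = -0.6943
  r[B,B] = 1 (diagonal).
  r[B,C] = -1.8 / (1.633 · 2.5884) = -1.8 / 4.2269 = -0.4258
  r[C,C] = 1 (diagonal).

R is symmetric with unit diagonal. Assembling:

R = [[1, -0.3068, -0.6943],
 [-0.3068, 1, -0.4258],
 [-0.6943, -0.4258, 1]]


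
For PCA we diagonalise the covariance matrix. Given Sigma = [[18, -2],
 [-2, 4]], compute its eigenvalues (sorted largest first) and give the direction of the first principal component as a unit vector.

Step 1 — characteristic polynomial of 2×2 Sigma:
  det(Sigma - λI) = λ² - trace · λ + det = 0.
  trace = 18 + 4 = 22, det = 18·4 - (-2)² = 68.
Step 2 — discriminant:
  Δ = trace² - 4·det = 484 - 272 = 212.
Step 3 — eigenvalues:
  λ = (trace ± √Δ)/2 = (22 ± 14.5602)/2,
  λ_1 = 18.2801,  λ_2 = 3.7199.

Step 4 — unit eigenvector for λ_1: solve (Sigma - λ_1 I)v = 0. First row:
  (18 - 18.2801)·v_x + (-2)·v_y = 0, i.e. (-0.2801)·v_x + (-2)·v_y = 0,
  so v ∝ (b, λ_1 - a) = (-2, 0.2801); multiply by -1 so the first entry is positive: u = (2, -0.2801).
  ||u|| = √((2)² + (-0.2801)²) = √(4.0785) ≈ 2.0195,
  v_1 = u/||u|| ≈ (0.9903, -0.1387) (||v_1|| = 1).

λ_1 = 18.2801,  λ_2 = 3.7199;  v_1 ≈ (0.9903, -0.1387)


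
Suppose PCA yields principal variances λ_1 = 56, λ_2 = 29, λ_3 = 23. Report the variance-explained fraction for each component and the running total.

Step 1 — total variance = trace(Sigma) = Σ λ_i = 56 + 29 + 23 = 108.

Step 2 — fraction explained by component i = λ_i / Σ λ:
  PC1: 56/108 = 0.5185
  PC2: 29/108 = 0.2685
  PC3: 23/108 = 0.213

Step 3 — cumulative fraction after k components = (λ_1 + ... + λ_k) / Σ λ:
  k = 1: 56/108 = 0.5185
  k = 2: (56 + 29)/108 = 85/108 = 0.787
  k = 3: (56 + 29 + 23)/108 = 108/108 = 1

Summary (fraction, with percent):

explained: PC1 0.5185 (51.85%), PC2 0.2685 (26.85%), PC3 0.213 (21.3%);  cumulative: 0.5185, 0.787, 1


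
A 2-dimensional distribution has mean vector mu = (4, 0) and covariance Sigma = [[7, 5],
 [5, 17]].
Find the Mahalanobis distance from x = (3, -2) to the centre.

Step 1 — centre the observation: (x - mu) = (-1, -2).

Step 2 — invert Sigma. det(Sigma) = 7·17 - (5)² = 94.
  Sigma^{-1} = (1/det) · [[d, -b], [-b, a]] = [[0.1809, -0.0532],
 [-0.0532, 0.0745]].

Step 3 — form the quadratic (x - mu)^T · Sigma^{-1} · (x - mu):
  Sigma^{-1} · (x - mu) = (-0.0745, -0.0957).
  (x - mu)^T · [Sigma^{-1} · (x - mu)] = (-1)·(-0.0745) + (-2)·(-0.0957) = 0.266.

Step 4 — take square root: d = √(0.266) ≈ 0.5157.

d(x, mu) = √(0.266) ≈ 0.5157


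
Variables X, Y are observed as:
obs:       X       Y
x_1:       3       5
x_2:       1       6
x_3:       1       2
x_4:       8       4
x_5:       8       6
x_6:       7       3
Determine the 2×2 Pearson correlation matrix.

Step 1 — column means:
  mean(X) = (3 + 1 + 1 + 8 + 8 + 7) / 6 = 28/6 = 4.6667
  mean(Y) = (5 + 6 + 2 + 4 + 6 + 3) / 6 = 26/6 = 4.3333

Step 2 — sample variances and covariances s[i,j] = (1/(n-1)) · Σ_k (x_{k,i} - mean_i) · (x_{k,j} - mean_j), with n-1 = 5:
  s[X,X] = ((-1.6667)·(-1.6667) + (-3.6667)·(-3.6667) + (-3.6667)·(-3.6667) + (3.3333)·(3.3333) + (3.3333)·(3.3333) + (2.3333)·(2.3333)) / 5 = 57.3333/5 = 11.4667
  s[X,Y] = ((-1.6667)·(0.6667) + (-3.6667)·(1.6667) + (-3.6667)·(-2.3333) + (3.3333)·(-0.3333) + (3.3333)·(1.6667) + (2.3333)·(-1.3333)) / 5 = 2.6667/5 = 0.5333
  s[Y,Y] = ((0.6667)·(0.6667) + (1.6667)·(1.6667) + (-2.3333)·(-2.3333) + (-0.3333)·(-0.3333) + (1.6667)·(1.6667) + (-1.3333)·(-1.3333)) / 5 = 13.3333/5 = 2.6667
  Sample standard deviations s_i = √(s[i,i]):
  s(X) = √(11.4667) = 3.3862
  s(Y) = √(2.6667) = 1.633

Step 3 — r_{ij} = s_{ij} / (s_i · s_j):
  r[X,X] = 1 (diagonal).
  r[X,Y] = 0.5333 / (3.3862 · 1.633) = 0.5333 / 5.5297 = 0.0964
  r[Y,Y] = 1 (diagonal).

R is symmetric with unit diagonal. Assembling:

R = [[1, 0.0964],
 [0.0964, 1]]


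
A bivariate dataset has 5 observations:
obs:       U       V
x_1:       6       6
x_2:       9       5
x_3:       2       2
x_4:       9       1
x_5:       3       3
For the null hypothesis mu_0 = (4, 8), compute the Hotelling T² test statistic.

Step 1 — sample mean vector:
  mean(U) = (6 + 9 + 2 + 9 + 3) / 5 = 29/5 = 5.8
  mean(V) = (6 + 5 + 2 + 1 + 3) / 5 = 17/5 = 3.4
  x̄ = (5.8, 3.4),  deviation x̄ - mu_0 = (5.8, 3.4) - (4, 8) = (1.8, -4.6).

Step 2 — sample covariance matrix, S[i,j] = (1/(n-1)) · Σ_k (x_{k,i} - mean_i) · (x_{k,j} - mean_j), divisor n-1 = 4:
  S[U,U] = ((0.2)·(0.2) + (3.2)·(3.2) + (-3.8)·(-3.8) + (3.2)·(3.2) + (-2.8)·(-2.8)) / 4 = 42.8/4 = 10.7
  S[U,V] = ((0.2)·(2.6) + (3.2)·(1.6) + (-3.8)·(-1.4) + (3.2)·(-2.4) + (-2.8)·(-0.4)) / 4 = 4.4/4 = 1.1
  S[V,V] = ((2.6)·(2.6) + (1.6)·(1.6) + (-1.4)·(-1.4) + (-2.4)·(-2.4) + (-0.4)·(-0.4)) / 4 = 17.2/4 = 4.3
  S = [[10.7, 1.1],
 [1.1, 4.3]].

Step 3 — invert S. det(S) = 10.7·4.3 - (1.1)² = 44.8.
  S^{-1} = (1/det) · [[d, -b], [-b, a]] = [[0.096, -0.0246],
 [-0.0246, 0.2388]].

Step 4 — quadratic form (x̄ - mu_0)^T · S^{-1} · (x̄ - mu_0):
  S^{-1} · (x̄ - mu_0) = (0.2857, -1.1429),
  (x̄ - mu_0)^T · [...] = (1.8)·(0.2857) + (-4.6)·(-1.1429) = 5.7714.

Step 5 — scale by n: T² = 5 · 5.7714 = 28.8571.

T² ≈ 28.8571


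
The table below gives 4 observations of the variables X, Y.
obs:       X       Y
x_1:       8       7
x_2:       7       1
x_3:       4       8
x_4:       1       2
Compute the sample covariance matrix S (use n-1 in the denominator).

Step 1 — column means:
  mean(X) = (8 + 7 + 4 + 1) / 4 = 20/4 = 5
  mean(Y) = (7 + 1 + 8 + 2) / 4 = 18/4 = 4.5

Step 2 — sample covariance S[i,j] = (1/(n-1)) · Σ_k (x_{k,i} - mean_i) · (x_{k,j} - mean_j), with n-1 = 3.
  S[X,X] = ((3)·(3) + (2)·(2) + (-1)·(-1) + (-4)·(-4)) / 3 = 30/3 = 10
  S[X,Y] = ((3)·(2.5) + (2)·(-3.5) + (-1)·(3.5) + (-4)·(-2.5)) / 3 = 7/3 = 2.3333
  S[Y,Y] = ((2.5)·(2.5) + (-3.5)·(-3.5) + (3.5)·(3.5) + (-2.5)·(-2.5)) / 3 = 37/3 = 12.3333

S is symmetric (S[j,i] = S[i,j]). Assembling:

S = [[10, 2.3333],
 [2.3333, 12.3333]]


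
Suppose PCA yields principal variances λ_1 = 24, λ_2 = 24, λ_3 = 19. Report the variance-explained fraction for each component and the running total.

Step 1 — total variance = trace(Sigma) = Σ λ_i = 24 + 24 + 19 = 67.

Step 2 — fraction explained by component i = λ_i / Σ λ:
  PC1: 24/67 = 0.3582
  PC2: 24/67 = 0.3582
  PC3: 19/67 = 0.2836

Step 3 — cumulative fraction after k components = (λ_1 + ... + λ_k) / Σ λ:
  k = 1: 24/67 = 0.3582
  k = 2: (24 + 24)/67 = 48/67 = 0.7164
  k = 3: (24 + 24 + 19)/67 = 67/67 = 1

Summary (fraction, with percent):

explained: PC1 0.3582 (35.82%), PC2 0.3582 (35.82%), PC3 0.2836 (28.36%);  cumulative: 0.3582, 0.7164, 1


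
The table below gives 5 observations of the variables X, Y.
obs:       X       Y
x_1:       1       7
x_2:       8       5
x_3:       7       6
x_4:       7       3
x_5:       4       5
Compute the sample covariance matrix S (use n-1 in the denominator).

Step 1 — column means:
  mean(X) = (1 + 8 + 7 + 7 + 4) / 5 = 27/5 = 5.4
  mean(Y) = (7 + 5 + 6 + 3 + 5) / 5 = 26/5 = 5.2

Step 2 — sample covariance S[i,j] = (1/(n-1)) · Σ_k (x_{k,i} - mean_i) · (x_{k,j} - mean_j), with n-1 = 4.
  S[X,X] = ((-4.4)·(-4.4) + (2.6)·(2.6) + (1.6)·(1.6) + (1.6)·(1.6) + (-1.4)·(-1.4)) / 4 = 33.2/4 = 8.3
  S[X,Y] = ((-4.4)·(1.8) + (2.6)·(-0.2) + (1.6)·(0.8) + (1.6)·(-2.2) + (-1.4)·(-0.2)) / 4 = -10.4/4 = -2.6
  S[Y,Y] = ((1.8)·(1.8) + (-0.2)·(-0.2) + (0.8)·(0.8) + (-2.2)·(-2.2) + (-0.2)·(-0.2)) / 4 = 8.8/4 = 2.2

S is symmetric (S[j,i] = S[i,j]). Assembling:

S = [[8.3, -2.6],
 [-2.6, 2.2]]


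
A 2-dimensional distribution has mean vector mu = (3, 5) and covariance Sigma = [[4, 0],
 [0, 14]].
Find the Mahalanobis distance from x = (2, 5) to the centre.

Step 1 — centre the observation: (x - mu) = (-1, 0).

Step 2 — invert Sigma. det(Sigma) = 4·14 - (0)² = 56.
  Sigma^{-1} = (1/det) · [[d, -b], [-b, a]] = [[0.25, 0],
 [0, 0.0714]].

Step 3 — form the quadratic (x - mu)^T · Sigma^{-1} · (x - mu):
  Sigma^{-1} · (x - mu) = (-0.25, 0).
  (x - mu)^T · [Sigma^{-1} · (x - mu)] = (-1)·(-0.25) + (0)·(0) = 0.25.

Step 4 — take square root: d = √(0.25) ≈ 0.5.

d(x, mu) = √(0.25) ≈ 0.5


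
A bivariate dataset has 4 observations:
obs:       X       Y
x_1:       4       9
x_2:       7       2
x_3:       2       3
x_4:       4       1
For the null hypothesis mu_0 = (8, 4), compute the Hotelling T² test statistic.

Step 1 — sample mean vector:
  mean(X) = (4 + 7 + 2 + 4) / 4 = 17/4 = 4.25
  mean(Y) = (9 + 2 + 3 + 1) / 4 = 15/4 = 3.75
  x̄ = (4.25, 3.75),  deviation x̄ - mu_0 = (4.25, 3.75) - (8, 4) = (-3.75, -0.25).

Step 2 — sample covariance matrix, S[i,j] = (1/(n-1)) · Σ_k (x_{k,i} - mean_i) · (x_{k,j} - mean_j), divisor n-1 = 3:
  S[X,X] = ((-0.25)·(-0.25) + (2.75)·(2.75) + (-2.25)·(-2.25) + (-0.25)·(-0.25)) / 3 = 12.75/3 = 4.25
  S[X,Y] = ((-0.25)·(5.25) + (2.75)·(-1.75) + (-2.25)·(-0.75) + (-0.25)·(-2.75)) / 3 = -3.75/3 = -1.25
  S[Y,Y] = ((5.25)·(5.25) + (-1.75)·(-1.75) + (-0.75)·(-0.75) + (-2.75)·(-2.75)) / 3 = 38.75/3 = 12.9167
  S = [[4.25, -1.25],
 [-1.25, 12.9167]].

Step 3 — invert S. det(S) = 4.25·12.9167 - (-1.25)² = 53.3333.
  S^{-1} = (1/det) · [[d, -b], [-b, a]] = [[0.2422, 0.0234],
 [0.0234, 0.0797]].

Step 4 — quadratic form (x̄ - mu_0)^T · S^{-1} · (x̄ - mu_0):
  S^{-1} · (x̄ - mu_0) = (-0.9141, -0.1078),
  (x̄ - mu_0)^T · [...] = (-3.75)·(-0.9141) + (-0.25)·(-0.1078) = 3.4547.

Step 5 — scale by n: T² = 4 · 3.4547 = 13.8187.

T² ≈ 13.8187


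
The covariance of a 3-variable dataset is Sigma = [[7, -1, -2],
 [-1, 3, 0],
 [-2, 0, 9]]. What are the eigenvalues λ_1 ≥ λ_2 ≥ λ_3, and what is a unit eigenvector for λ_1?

Step 1 — characteristic polynomial p(λ) = det(λI - Sigma) = λ³ - tr·λ² + c_1·λ - det, where tr = trace, c_1 = sum of the principal 2×2 minors, det = det(Sigma):
  tr = 7 + 3 + 9 = 19,
  c_1 = (7·3 - (-1)²) + (7·9 - (-2)²) + (3·9 - (0)²) = 20 + 59 + 27 = 106,
  det = 7·(3·9 - (0)²) - (-1)·((-1)·9 - (0)·(-2)) + (-2)·((-1)·(0) - 3·(-2)) = 7·(27) - (-1)·(-9) + (-2)·(6) = 168.
  So p(λ) = λ³ - 19λ² + 106λ - 168.
Step 2 — look for an integer root (rational root theorem: any rational root is an integer divisor of 168). Testing λ = 6:
  p(6) = 216 - 684 + 636 - 168 = 0  ✓
  Dividing out (λ - 6): p(λ) = (λ - 6)(λ² - 13λ + 28).
Step 3 — remaining eigenvalues from the quadratic λ² - 13λ + 28 = 0:
  Δ = 13² - 4·28 = 169 - 112 = 57,  λ = (13 ± √57)/2 = (13 ± 7.5498)/2 ≈ 10.2749 or 2.7251.
  Sorted: λ_1 = 10.2749,  λ_2 = 6,  λ_3 = 2.7251  (check: sum = 19 = tr ✓).

Step 4 — unit eigenvector for λ_1 ≈ 10.2749: v spans the null space of (Sigma - λ_1 I), whose rows are
  r_1 = (-3.2749, -1, -2),  r_2 = (-1, -7.2749, 0),  r_3 = (-2, 0, -1.2749).
  v is orthogonal to every row, so take v ∝ r_1 × r_2 = ((-1)·(0) - (-2)·(-7.2749), (-2)·(-1) - (-3.2749)·(0), (-3.2749)·(-7.2749) - (-1)·(-1)) ≈ (-14.5498, 2, 22.8248).
  Rescale (multiply by -1 so the first nonzero entry is positive): u = (14.5498, -2, -22.8248).
  ||u|| = √((14.5498)² + (-2)² + (-22.8248)²) = √(736.667) ≈ 27.1416,  v_1 = u/||u|| ≈ (0.5361, -0.0737, -0.841) (||v_1|| = 1).

λ_1 = 10.2749,  λ_2 = 6,  λ_3 = 2.7251;  v_1 ≈ (0.5361, -0.0737, -0.841)


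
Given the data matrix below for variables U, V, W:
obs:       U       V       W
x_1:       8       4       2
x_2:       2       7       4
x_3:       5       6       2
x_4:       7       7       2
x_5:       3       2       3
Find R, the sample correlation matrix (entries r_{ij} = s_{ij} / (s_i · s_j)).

Step 1 — column means:
  mean(U) = (8 + 2 + 5 + 7 + 3) / 5 = 25/5 = 5
  mean(V) = (4 + 7 + 6 + 7 + 2) / 5 = 26/5 = 5.2
  mean(W) = (2 + 4 + 2 + 2 + 3) / 5 = 13/5 = 2.6

Step 2 — sample variances and covariances s[i,j] = (1/(n-1)) · Σ_k (x_{k,i} - mean_i) · (x_{k,j} - mean_j), with n-1 = 4:
  s[U,U] = ((3)·(3) + (-3)·(-3) + (0)·(0) + (2)·(2) + (-2)·(-2)) / 4 = 26/4 = 6.5
  s[U,V] = ((3)·(-1.2) + (-3)·(1.8) + (0)·(0.8) + (2)·(1.8) + (-2)·(-3.2)) / 4 = 1/4 = 0.25
  s[U,W] = ((3)·(-0.6) + (-3)·(1.4) + (0)·(-0.6) + (2)·(-0.6) + (-2)·(0.4)) / 4 = -8/4 = -2
  s[V,V] = ((-1.2)·(-1.2) + (1.8)·(1.8) + (0.8)·(0.8) + (1.8)·(1.8) + (-3.2)·(-3.2)) / 4 = 18.8/4 = 4.7
  s[V,W] = ((-1.2)·(-0.6) + (1.8)·(1.4) + (0.8)·(-0.6) + (1.8)·(-0.6) + (-3.2)·(0.4)) / 4 = 0.4/4 = 0.1
  s[W,W] = ((-0.6)·(-0.6) + (1.4)·(1.4) + (-0.6)·(-0.6) + (-0.6)·(-0.6) + (0.4)·(0.4)) / 4 = 3.2/4 = 0.8
  Sample standard deviations s_i = √(s[i,i]):
  s(U) = √(6.5) = 2.5495
  s(V) = √(4.7) = 2.1679
  s(W) = √(0.8) = 0.8944

Step 3 — r_{ij} = s_{ij} / (s_i · s_j):
  r[U,U] = 1 (diagonal).
  r[U,V] = 0.25 / (2.5495 · 2.1679) = 0.25 / 5.5272 = 0.0452
  r[U,W] = -2 / (2.5495 · 0.8944) = -2 / 2.2804 = -0.8771
  r[V,V] = 1 (diagonal).
  r[V,W] = 0.1 / (2.1679 · 0.8944) = 0.1 / 1.9391 = 0.0516
  r[W,W] = 1 (diagonal).

R is symmetric with unit diagonal. Assembling:

R = [[1, 0.0452, -0.8771],
 [0.0452, 1, 0.0516],
 [-0.8771, 0.0516, 1]]


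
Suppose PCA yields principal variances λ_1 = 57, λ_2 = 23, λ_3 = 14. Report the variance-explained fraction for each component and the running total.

Step 1 — total variance = trace(Sigma) = Σ λ_i = 57 + 23 + 14 = 94.

Step 2 — fraction explained by component i = λ_i / Σ λ:
  PC1: 57/94 = 0.6064
  PC2: 23/94 = 0.2447
  PC3: 14/94 = 0.1489

Step 3 — cumulative fraction after k components = (λ_1 + ... + λ_k) / Σ λ:
  k = 1: 57/94 = 0.6064
  k = 2: (57 + 23)/94 = 80/94 = 0.8511
  k = 3: (57 + 23 + 14)/94 = 94/94 = 1

Summary (fraction, with percent):

explained: PC1 0.6064 (60.64%), PC2 0.2447 (24.47%), PC3 0.1489 (14.89%);  cumulative: 0.6064, 0.8511, 1


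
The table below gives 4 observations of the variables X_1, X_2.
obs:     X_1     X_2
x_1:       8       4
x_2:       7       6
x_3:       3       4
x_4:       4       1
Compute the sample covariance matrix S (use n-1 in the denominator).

Step 1 — column means:
  mean(X_1) = (8 + 7 + 3 + 4) / 4 = 22/4 = 5.5
  mean(X_2) = (4 + 6 + 4 + 1) / 4 = 15/4 = 3.75

Step 2 — sample covariance S[i,j] = (1/(n-1)) · Σ_k (x_{k,i} - mean_i) · (x_{k,j} - mean_j), with n-1 = 3.
  S[X_1,X_1] = ((2.5)·(2.5) + (1.5)·(1.5) + (-2.5)·(-2.5) + (-1.5)·(-1.5)) / 3 = 17/3 = 5.6667
  S[X_1,X_2] = ((2.5)·(0.25) + (1.5)·(2.25) + (-2.5)·(0.25) + (-1.5)·(-2.75)) / 3 = 7.5/3 = 2.5
  S[X_2,X_2] = ((0.25)·(0.25) + (2.25)·(2.25) + (0.25)·(0.25) + (-2.75)·(-2.75)) / 3 = 12.75/3 = 4.25

S is symmetric (S[j,i] = S[i,j]). Assembling:

S = [[5.6667, 2.5],
 [2.5, 4.25]]


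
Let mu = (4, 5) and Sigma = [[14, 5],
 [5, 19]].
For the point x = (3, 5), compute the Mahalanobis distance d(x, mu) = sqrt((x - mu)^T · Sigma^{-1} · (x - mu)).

Step 1 — centre the observation: (x - mu) = (-1, 0).

Step 2 — invert Sigma. det(Sigma) = 14·19 - (5)² = 241.
  Sigma^{-1} = (1/det) · [[d, -b], [-b, a]] = [[0.0788, -0.0207],
 [-0.0207, 0.0581]].

Step 3 — form the quadratic (x - mu)^T · Sigma^{-1} · (x - mu):
  Sigma^{-1} · (x - mu) = (-0.0788, 0.0207).
  (x - mu)^T · [Sigma^{-1} · (x - mu)] = (-1)·(-0.0788) + (0)·(0.0207) = 0.0788.

Step 4 — take square root: d = √(0.0788) ≈ 0.2808.

d(x, mu) = √(0.0788) ≈ 0.2808


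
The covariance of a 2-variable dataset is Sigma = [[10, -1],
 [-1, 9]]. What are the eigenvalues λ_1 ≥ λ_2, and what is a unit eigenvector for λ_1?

Step 1 — characteristic polynomial of 2×2 Sigma:
  det(Sigma - λI) = λ² - trace · λ + det = 0.
  trace = 10 + 9 = 19, det = 10·9 - (-1)² = 89.
Step 2 — discriminant:
  Δ = trace² - 4·det = 361 - 356 = 5.
Step 3 — eigenvalues:
  λ = (trace ± √Δ)/2 = (19 ± 2.2361)/2,
  λ_1 = 10.618,  λ_2 = 8.382.

Step 4 — unit eigenvector for λ_1: solve (Sigma - λ_1 I)v = 0. First row:
  (10 - 10.618)·v_x + (-1)·v_y = 0, i.e. (-0.618)·v_x + (-1)·v_y = 0,
  so v ∝ (b, λ_1 - a) = (-1, 0.618); multiply by -1 so the first entry is positive: u = (1, -0.618).
  ||u|| = √((1)² + (-0.618)²) = √(1.382) ≈ 1.1756,
  v_1 = u/||u|| ≈ (0.8507, -0.5257) (||v_1|| = 1).

λ_1 = 10.618,  λ_2 = 8.382;  v_1 ≈ (0.8507, -0.5257)
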